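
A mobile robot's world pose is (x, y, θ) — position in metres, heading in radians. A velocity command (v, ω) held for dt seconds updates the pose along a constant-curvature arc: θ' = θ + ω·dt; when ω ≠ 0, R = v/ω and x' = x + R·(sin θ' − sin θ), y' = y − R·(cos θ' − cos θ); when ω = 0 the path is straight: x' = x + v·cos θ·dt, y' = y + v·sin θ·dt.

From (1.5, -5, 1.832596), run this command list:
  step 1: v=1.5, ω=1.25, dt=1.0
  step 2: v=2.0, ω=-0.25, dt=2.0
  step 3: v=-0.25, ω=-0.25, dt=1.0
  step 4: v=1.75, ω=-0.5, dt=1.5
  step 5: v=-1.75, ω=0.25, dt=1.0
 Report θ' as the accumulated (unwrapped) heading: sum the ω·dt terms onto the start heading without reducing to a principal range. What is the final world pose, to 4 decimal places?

(-3.8952, -2.4211, 1.8326)

step 1: θ'=3.0826 (R=1.2000) → pose (0.4116, -4.1127, 3.0826)
step 2: θ'=2.5826 (R=-8.0000) → pose (-3.3593, -2.9089, 2.5826)
step 3: θ'=2.3326 (R=1.0000) → pose (-3.1661, -3.0665, 2.3326)
step 4: θ'=1.5826 (R=-3.5000) → pose (-4.1333, -0.6920, 1.5826)
step 5: θ'=1.8326 (R=-7.0000) → pose (-3.8952, -2.4211, 1.8326)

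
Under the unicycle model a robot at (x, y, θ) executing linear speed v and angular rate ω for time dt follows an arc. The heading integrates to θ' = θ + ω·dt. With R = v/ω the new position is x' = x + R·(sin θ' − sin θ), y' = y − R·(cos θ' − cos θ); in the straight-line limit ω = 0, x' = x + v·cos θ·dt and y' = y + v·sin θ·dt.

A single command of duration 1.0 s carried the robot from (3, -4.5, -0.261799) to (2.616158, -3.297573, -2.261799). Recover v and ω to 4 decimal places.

v = -1.5000, ω = -2.0000

Δθ = -2.261799 − -0.261799 = -2.000000
ω = Δθ/dt = -2.000000/1.0 = -2.0000
R = −Δy/(cos θ' − cos θ) = 0.7500
v = R·ω = 0.7500·-2.0000 = -1.5000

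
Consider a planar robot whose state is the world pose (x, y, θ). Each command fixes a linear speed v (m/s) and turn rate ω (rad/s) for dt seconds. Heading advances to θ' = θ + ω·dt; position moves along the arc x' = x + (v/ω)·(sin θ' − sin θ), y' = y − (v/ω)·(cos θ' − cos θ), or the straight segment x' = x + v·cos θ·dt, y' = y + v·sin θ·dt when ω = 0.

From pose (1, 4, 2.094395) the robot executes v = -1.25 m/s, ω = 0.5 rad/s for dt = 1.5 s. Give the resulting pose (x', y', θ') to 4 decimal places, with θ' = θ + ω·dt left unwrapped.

(2.4330, 2.8596, 2.8444)

θ' = 2.0944 + 0.5·1.5 = 2.8444
R = v/ω = -1.25/0.5 = -2.5000
x' = 1 + -2.5000·(sin 2.8444 − sin 2.0944) = 2.4330
y' = 4 − -2.5000·(cos 2.8444 − cos 2.0944) = 2.8596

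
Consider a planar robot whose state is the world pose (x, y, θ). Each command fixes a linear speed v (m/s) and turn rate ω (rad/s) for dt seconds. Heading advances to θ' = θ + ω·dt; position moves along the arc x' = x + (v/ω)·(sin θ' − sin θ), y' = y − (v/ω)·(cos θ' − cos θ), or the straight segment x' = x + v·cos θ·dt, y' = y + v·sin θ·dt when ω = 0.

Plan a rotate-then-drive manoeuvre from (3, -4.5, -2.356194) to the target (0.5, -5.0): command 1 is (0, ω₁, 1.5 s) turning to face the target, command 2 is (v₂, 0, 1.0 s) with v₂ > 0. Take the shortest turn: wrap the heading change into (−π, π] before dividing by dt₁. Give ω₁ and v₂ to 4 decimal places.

ω₁ = -0.3920, v₂ = 2.5495

heading to target = atan2(-5−-4.5, 0.5−3) = -2.9442
Δθ = wrap(-2.9442 − -2.3562) = -0.5880; ω₁ = Δθ/dt₁ = -0.3920
distance = √((0.5−3)² + (-5−-4.5)²) = 2.5495; v₂ = distance/dt₂ = 2.5495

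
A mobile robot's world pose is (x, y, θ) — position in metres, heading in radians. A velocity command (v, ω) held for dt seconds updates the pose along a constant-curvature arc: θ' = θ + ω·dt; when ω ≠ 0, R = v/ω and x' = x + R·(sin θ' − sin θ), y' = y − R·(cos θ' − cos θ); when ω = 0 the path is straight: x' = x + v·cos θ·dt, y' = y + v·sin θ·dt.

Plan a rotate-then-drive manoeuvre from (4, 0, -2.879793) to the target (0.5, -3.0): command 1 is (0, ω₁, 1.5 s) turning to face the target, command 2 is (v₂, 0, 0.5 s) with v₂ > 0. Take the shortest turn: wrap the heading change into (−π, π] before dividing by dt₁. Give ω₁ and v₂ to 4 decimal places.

ω₁ = 0.2979, v₂ = 9.2195

heading to target = atan2(-3−0, 0.5−4) = -2.4330
Δθ = wrap(-2.4330 − -2.8798) = 0.4468; ω₁ = Δθ/dt₁ = 0.2979
distance = √((0.5−4)² + (-3−0)²) = 4.6098; v₂ = distance/dt₂ = 9.2195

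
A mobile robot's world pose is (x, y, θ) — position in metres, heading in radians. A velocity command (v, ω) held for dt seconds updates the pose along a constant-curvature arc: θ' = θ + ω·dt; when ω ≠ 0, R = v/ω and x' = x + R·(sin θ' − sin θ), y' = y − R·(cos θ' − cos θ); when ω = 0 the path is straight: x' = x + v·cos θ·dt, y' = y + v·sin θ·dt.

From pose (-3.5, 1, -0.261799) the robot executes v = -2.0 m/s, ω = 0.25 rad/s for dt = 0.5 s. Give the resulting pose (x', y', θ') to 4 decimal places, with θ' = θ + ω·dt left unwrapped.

θ' = -0.2618 + 0.25·0.5 = -0.1368
R = v/ω = -2.0/0.25 = -8.0000
x' = -3.5 + -8.0000·(sin -0.1368 − sin -0.2618) = -4.4796
y' = 1 − -8.0000·(cos -0.1368 − cos -0.2618) = 1.1979

(-4.4796, 1.1979, -0.1368)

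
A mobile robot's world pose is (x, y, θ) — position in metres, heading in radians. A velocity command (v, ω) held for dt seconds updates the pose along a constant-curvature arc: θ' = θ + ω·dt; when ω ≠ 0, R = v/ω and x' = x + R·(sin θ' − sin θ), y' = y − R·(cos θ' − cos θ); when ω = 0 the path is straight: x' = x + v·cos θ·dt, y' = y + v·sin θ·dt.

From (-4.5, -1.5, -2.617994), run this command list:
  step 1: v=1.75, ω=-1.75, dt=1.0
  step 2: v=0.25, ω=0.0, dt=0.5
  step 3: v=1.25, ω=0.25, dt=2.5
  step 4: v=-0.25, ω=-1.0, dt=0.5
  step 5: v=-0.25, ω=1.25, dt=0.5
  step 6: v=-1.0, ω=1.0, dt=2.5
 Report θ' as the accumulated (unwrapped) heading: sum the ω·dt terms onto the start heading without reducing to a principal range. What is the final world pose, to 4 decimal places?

(-6.3349, 2.7265, -1.1180)

step 1: θ'=-4.3680 (R=-1.0000) → pose (-5.9413, -0.9716, -4.3680)
step 2: θ'=-4.3680 (straight) → pose (-5.9835, -0.8539, -4.3680)
step 3: θ'=-3.7430 (R=5.0000) → pose (-7.8609, 1.5806, -3.7430)
step 4: θ'=-4.2430 (R=0.2500) → pose (-7.7794, 1.4876, -4.2430)
step 5: θ'=-3.6180 (R=-0.2000) → pose (-7.6927, 1.4003, -3.6180)
step 6: θ'=-1.1180 (R=-1.0000) → pose (-6.3349, 2.7265, -1.1180)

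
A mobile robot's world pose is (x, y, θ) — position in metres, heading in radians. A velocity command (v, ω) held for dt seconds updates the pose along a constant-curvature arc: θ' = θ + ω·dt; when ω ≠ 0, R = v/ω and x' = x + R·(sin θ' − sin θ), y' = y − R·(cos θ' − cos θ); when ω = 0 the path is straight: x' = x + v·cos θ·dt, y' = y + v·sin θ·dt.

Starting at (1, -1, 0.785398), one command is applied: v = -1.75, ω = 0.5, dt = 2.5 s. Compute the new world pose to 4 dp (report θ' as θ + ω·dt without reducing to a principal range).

θ' = 0.7854 + 0.5·2.5 = 2.0354
R = v/ω = -1.75/0.5 = -3.5000
x' = 1 + -3.5000·(sin 2.0354 − sin 0.7854) = 0.3459
y' = -1 − -3.5000·(cos 2.0354 − cos 0.7854) = -5.0431

(0.3459, -5.0431, 2.0354)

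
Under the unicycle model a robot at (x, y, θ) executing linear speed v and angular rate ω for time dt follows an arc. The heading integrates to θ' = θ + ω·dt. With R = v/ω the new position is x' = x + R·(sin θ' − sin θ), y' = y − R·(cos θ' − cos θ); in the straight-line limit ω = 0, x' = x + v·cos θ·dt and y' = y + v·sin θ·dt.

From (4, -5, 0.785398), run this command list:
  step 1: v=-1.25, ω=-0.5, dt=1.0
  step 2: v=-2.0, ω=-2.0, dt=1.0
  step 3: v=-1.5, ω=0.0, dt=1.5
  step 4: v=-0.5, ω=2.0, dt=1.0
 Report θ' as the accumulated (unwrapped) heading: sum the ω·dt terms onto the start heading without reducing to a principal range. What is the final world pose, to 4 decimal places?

step 1: θ'=0.2854 (R=2.5000) → pose (2.9361, -5.6311, 0.2854)
step 2: θ'=-1.7146 (R=1.0000) → pose (1.6649, -4.5282, -1.7146)
step 3: θ'=-1.7146 (straight) → pose (1.9873, -2.3015, -1.7146)
step 4: θ'=0.2854 (R=-0.2500) → pose (1.6695, -2.0258, 0.2854)

(1.6695, -2.0258, 0.2854)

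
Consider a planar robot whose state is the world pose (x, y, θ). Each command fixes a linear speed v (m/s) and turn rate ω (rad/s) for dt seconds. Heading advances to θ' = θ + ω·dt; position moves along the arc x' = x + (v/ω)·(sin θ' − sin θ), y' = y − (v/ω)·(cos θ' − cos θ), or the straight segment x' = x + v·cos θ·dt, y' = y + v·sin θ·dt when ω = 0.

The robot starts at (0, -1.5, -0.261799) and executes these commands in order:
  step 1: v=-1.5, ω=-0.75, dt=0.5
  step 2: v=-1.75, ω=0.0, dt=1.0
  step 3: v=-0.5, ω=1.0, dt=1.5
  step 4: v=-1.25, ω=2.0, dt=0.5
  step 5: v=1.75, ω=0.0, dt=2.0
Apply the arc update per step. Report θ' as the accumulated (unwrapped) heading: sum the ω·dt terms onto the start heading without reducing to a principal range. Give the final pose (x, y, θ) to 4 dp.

step 1: θ'=-0.6368 (R=2.0000) → pose (-0.6716, -1.1762, -0.6368)
step 2: θ'=-0.6368 (straight) → pose (-2.0786, -0.1356, -0.6368)
step 3: θ'=0.8632 (R=-0.5000) → pose (-2.7559, -0.2126, 0.8632)
step 4: θ'=1.8632 (R=-0.6250) → pose (-2.8794, -0.7990, 1.8632)
step 5: θ'=1.8632 (straight) → pose (-3.8883, 2.5525, 1.8632)

(-3.8883, 2.5525, 1.8632)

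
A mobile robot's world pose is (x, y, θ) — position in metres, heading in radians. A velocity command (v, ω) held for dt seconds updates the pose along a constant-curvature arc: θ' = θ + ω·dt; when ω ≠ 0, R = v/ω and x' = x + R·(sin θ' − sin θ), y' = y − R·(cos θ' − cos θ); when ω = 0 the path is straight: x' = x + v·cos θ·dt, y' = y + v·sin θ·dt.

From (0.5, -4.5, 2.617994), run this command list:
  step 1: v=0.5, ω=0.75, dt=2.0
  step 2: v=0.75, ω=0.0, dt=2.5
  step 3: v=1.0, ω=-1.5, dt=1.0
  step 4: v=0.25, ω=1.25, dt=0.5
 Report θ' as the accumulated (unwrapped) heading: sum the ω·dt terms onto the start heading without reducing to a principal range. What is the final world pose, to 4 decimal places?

(-2.4416, -6.4357, 3.2430)

step 1: θ'=4.1180 (R=0.6667) → pose (-0.3857, -4.7040, 4.1180)
step 2: θ'=4.1180 (straight) → pose (-1.4357, -6.2574, 4.1180)
step 3: θ'=2.6180 (R=-0.6667) → pose (-2.3213, -6.4614, 2.6180)
step 4: θ'=3.2430 (R=0.2000) → pose (-2.4416, -6.4357, 3.2430)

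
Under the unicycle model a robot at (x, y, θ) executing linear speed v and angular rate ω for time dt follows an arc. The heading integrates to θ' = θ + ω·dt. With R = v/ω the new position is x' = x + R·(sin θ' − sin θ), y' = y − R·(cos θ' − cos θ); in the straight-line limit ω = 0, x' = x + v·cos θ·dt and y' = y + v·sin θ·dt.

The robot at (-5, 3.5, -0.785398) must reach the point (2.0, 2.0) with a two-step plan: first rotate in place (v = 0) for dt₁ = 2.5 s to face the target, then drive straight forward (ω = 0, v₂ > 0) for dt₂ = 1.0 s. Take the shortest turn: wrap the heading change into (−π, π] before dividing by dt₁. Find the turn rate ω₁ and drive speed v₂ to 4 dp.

ω₁ = 0.2297, v₂ = 7.1589

heading to target = atan2(2−3.5, 2−-5) = -0.2111
Δθ = wrap(-0.2111 − -0.7854) = 0.5743; ω₁ = Δθ/dt₁ = 0.2297
distance = √((2−-5)² + (2−3.5)²) = 7.1589; v₂ = distance/dt₂ = 7.1589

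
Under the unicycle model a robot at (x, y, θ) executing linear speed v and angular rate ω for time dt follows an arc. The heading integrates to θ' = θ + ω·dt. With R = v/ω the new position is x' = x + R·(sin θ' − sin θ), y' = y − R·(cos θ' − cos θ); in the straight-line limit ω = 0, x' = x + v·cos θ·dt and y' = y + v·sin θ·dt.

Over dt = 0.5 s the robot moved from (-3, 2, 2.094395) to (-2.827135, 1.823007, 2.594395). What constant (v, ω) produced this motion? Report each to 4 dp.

v = -0.5000, ω = 1.0000

Δθ = 2.594395 − 2.094395 = 0.500000
ω = Δθ/dt = 0.500000/0.5 = 1.0000
R = −Δy/(cos θ' − cos θ) = -0.5000
v = R·ω = -0.5000·1.0000 = -0.5000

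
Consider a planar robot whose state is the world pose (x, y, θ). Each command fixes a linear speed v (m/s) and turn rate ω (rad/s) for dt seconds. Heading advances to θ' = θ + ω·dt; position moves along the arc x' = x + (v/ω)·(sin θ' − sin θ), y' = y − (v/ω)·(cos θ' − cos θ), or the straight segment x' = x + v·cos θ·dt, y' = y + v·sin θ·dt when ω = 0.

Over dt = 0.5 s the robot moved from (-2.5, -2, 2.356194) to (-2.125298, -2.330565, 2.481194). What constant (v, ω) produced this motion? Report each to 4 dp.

v = -1.0000, ω = 0.2500

Δθ = 2.481194 − 2.356194 = 0.125000
ω = Δθ/dt = 0.125000/0.5 = 0.2500
R = Δx/(sin θ' − sin θ) = -4.0000
v = R·ω = -4.0000·0.2500 = -1.0000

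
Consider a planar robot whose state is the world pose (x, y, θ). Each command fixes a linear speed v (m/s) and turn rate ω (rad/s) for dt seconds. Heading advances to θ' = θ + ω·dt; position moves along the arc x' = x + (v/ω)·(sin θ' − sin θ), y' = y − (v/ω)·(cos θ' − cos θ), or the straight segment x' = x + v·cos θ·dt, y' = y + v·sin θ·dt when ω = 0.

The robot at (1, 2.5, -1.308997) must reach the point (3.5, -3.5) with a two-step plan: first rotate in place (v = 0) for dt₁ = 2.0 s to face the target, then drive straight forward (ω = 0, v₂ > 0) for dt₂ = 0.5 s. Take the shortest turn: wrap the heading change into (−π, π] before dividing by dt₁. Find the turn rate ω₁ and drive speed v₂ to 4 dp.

ω₁ = 0.0665, v₂ = 13.0000

heading to target = atan2(-3.5−2.5, 3.5−1) = -1.1760
Δθ = wrap(-1.1760 − -1.3090) = 0.1330; ω₁ = Δθ/dt₁ = 0.0665
distance = √((3.5−1)² + (-3.5−2.5)²) = 6.5000; v₂ = distance/dt₂ = 13.0000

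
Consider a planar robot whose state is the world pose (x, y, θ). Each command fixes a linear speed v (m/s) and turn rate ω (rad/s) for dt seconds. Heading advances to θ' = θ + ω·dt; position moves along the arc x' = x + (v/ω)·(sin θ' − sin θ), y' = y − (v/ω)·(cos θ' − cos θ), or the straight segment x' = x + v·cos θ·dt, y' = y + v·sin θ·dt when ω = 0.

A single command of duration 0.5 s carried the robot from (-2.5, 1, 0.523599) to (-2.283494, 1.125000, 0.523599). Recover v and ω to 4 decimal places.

v = 0.5000, ω = 0.0000

Δθ = 0.523599 − 0.523599 = 0.000000
ω = Δθ/dt = 0.000000/0.5 = 0.0000
ω = 0 → v = (Δx·cos θ + Δy·sin θ)/dt = 0.5000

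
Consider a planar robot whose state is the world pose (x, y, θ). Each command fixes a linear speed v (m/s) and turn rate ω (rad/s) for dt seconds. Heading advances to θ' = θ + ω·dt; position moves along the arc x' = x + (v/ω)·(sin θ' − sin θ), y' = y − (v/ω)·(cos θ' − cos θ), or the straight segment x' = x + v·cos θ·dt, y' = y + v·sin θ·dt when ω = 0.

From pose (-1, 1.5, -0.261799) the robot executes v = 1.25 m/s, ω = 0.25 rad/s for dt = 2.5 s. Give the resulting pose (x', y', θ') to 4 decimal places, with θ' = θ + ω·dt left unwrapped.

(2.0704, 1.6558, 0.3632)

θ' = -0.2618 + 0.25·2.5 = 0.3632
R = v/ω = 1.25/0.25 = 5.0000
x' = -1 + 5.0000·(sin 0.3632 − sin -0.2618) = 2.0704
y' = 1.5 − 5.0000·(cos 0.3632 − cos -0.2618) = 1.6558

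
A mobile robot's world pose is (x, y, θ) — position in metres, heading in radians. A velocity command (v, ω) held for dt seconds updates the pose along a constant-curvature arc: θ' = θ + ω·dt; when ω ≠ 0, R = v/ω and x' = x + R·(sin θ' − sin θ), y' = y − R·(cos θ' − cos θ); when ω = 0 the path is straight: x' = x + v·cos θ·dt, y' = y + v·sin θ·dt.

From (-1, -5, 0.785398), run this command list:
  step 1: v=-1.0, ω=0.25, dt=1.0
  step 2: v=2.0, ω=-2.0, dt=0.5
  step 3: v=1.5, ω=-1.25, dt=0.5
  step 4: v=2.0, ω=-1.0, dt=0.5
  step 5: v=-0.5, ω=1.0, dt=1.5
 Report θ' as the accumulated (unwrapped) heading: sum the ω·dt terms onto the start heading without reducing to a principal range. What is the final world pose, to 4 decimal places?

(-0.0593, -6.0099, 0.4104)

step 1: θ'=1.0354 (R=-4.0000) → pose (-1.6118, -5.7877, 1.0354)
step 2: θ'=0.0354 (R=-1.0000) → pose (-0.7872, -5.2985, 0.0354)
step 3: θ'=-0.5896 (R=-1.2000) → pose (-0.0775, -5.5004, -0.5896)
step 4: θ'=-1.0896 (R=-2.0000) → pose (0.5834, -6.2370, -1.0896)
step 5: θ'=0.4104 (R=-0.5000) → pose (-0.0593, -6.0099, 0.4104)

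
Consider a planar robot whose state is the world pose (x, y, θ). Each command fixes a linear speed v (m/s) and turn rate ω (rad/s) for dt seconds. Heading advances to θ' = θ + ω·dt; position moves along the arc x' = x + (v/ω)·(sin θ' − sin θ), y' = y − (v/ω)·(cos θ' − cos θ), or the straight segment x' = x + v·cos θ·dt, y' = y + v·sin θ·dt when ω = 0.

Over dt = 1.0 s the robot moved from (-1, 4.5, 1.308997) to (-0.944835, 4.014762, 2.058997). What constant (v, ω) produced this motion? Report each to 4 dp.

v = -0.5000, ω = 0.7500

Δθ = 2.058997 − 1.308997 = 0.750000
ω = Δθ/dt = 0.750000/1.0 = 0.7500
R = −Δy/(cos θ' − cos θ) = -0.6667
v = R·ω = -0.6667·0.7500 = -0.5000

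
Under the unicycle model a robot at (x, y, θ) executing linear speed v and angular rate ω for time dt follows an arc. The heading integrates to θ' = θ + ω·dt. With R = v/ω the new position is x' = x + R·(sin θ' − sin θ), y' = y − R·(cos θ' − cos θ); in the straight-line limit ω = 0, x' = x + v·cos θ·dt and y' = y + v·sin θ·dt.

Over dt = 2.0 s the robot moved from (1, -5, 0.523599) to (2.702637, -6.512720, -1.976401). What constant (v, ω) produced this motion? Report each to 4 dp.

v = 1.5000, ω = -1.2500

Δθ = -1.976401 − 0.523599 = -2.500000
ω = Δθ/dt = -2.500000/2.0 = -1.2500
R = Δx/(sin θ' − sin θ) = -1.2000
v = R·ω = -1.2000·-1.2500 = 1.5000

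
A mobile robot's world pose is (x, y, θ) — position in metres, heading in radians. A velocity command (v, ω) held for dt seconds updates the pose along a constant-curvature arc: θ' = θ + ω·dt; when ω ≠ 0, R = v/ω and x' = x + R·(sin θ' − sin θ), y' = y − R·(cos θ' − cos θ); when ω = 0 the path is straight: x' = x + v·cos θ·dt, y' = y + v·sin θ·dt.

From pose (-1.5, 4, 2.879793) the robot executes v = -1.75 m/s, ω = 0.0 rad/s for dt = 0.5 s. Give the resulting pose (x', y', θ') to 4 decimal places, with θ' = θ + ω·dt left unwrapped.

(-0.6548, 3.7735, 2.8798)

θ' = 2.8798 + 0.0·0.5 = 2.8798
ω = 0 → straight: x' = -1.5 + -1.75·cos(2.8798)·0.5 = -0.6548
y' = 4 + -1.75·sin(2.8798)·0.5 = 3.7735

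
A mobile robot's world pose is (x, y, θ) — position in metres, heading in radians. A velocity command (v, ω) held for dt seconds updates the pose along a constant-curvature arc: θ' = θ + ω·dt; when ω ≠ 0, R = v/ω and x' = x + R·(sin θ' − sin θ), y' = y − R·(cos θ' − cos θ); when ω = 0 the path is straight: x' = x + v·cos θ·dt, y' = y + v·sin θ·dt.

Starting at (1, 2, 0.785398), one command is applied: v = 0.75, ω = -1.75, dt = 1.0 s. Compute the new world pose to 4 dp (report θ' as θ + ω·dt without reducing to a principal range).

θ' = 0.7854 + -1.75·1.0 = -0.9646
R = v/ω = 0.75/-1.75 = -0.4286
x' = 1 + -0.4286·(sin -0.9646 − sin 0.7854) = 1.6553
y' = 2 − -0.4286·(cos -0.9646 − cos 0.7854) = 1.9411

(1.6553, 1.9411, -0.9646)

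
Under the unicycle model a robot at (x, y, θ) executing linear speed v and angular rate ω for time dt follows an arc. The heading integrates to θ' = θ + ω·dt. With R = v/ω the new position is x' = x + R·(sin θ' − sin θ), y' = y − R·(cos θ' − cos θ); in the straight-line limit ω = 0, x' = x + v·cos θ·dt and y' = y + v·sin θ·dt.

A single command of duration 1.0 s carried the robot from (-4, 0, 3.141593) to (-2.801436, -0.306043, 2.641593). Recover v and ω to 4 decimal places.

v = -1.2500, ω = -0.5000

Δθ = 2.641593 − 3.141593 = -0.500000
ω = Δθ/dt = -0.500000/1.0 = -0.5000
R = Δx/(sin θ' − sin θ) = 2.5000
v = R·ω = 2.5000·-0.5000 = -1.2500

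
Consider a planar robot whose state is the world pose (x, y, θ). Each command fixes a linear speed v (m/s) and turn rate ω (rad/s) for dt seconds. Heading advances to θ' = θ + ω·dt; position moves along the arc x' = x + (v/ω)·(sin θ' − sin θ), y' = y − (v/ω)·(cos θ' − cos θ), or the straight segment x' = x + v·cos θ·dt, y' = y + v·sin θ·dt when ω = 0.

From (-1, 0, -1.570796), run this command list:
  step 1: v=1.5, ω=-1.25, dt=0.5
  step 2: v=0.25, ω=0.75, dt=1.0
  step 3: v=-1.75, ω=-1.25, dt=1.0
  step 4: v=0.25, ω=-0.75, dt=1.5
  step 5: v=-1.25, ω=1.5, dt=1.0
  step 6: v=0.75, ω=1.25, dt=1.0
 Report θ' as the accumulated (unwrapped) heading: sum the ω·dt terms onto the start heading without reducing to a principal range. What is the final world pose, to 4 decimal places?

(0.1907, -0.0759, -1.0708)

step 1: θ'=-2.1958 (R=-1.2000) → pose (-1.2268, -0.7021, -2.1958)
step 2: θ'=-1.4458 (R=0.3333) → pose (-1.2873, -0.9387, -1.4458)
step 3: θ'=-2.6958 (R=1.4000) → pose (-0.5018, 0.4990, -2.6958)
step 4: θ'=-3.8208 (R=-0.3333) → pose (-0.8549, 0.5404, -3.8208)
step 5: θ'=-2.3208 (R=-0.8333) → pose (0.2783, 0.6208, -2.3208)
step 6: θ'=-1.0708 (R=0.6000) → pose (0.1907, -0.0759, -1.0708)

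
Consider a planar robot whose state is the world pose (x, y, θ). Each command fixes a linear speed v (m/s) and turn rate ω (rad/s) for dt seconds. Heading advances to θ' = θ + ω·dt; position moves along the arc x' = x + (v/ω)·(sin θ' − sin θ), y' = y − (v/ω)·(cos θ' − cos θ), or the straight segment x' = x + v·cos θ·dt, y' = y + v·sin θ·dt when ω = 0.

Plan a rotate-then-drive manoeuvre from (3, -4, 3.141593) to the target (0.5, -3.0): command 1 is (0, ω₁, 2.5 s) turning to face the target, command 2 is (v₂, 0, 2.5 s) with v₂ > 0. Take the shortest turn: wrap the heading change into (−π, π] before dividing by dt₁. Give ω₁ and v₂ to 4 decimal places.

heading to target = atan2(-3−-4, 0.5−3) = 2.7611
Δθ = wrap(2.7611 − 3.1416) = -0.3805; ω₁ = Δθ/dt₁ = -0.1522
distance = √((0.5−3)² + (-3−-4)²) = 2.6926; v₂ = distance/dt₂ = 1.0770

ω₁ = -0.1522, v₂ = 1.0770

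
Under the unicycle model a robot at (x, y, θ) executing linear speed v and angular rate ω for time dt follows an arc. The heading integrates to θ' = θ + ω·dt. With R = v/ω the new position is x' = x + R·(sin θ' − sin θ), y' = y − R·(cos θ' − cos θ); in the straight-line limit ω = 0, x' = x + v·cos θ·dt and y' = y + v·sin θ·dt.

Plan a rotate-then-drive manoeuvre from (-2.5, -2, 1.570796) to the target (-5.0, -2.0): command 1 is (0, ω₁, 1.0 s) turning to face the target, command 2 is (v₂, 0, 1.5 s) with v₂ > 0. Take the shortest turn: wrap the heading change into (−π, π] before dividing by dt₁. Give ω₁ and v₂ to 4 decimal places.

heading to target = atan2(-2−-2, -5−-2.5) = 3.1416
Δθ = wrap(3.1416 − 1.5708) = 1.5708; ω₁ = Δθ/dt₁ = 1.5708
distance = √((-5−-2.5)² + (-2−-2)²) = 2.5000; v₂ = distance/dt₂ = 1.6667

ω₁ = 1.5708, v₂ = 1.6667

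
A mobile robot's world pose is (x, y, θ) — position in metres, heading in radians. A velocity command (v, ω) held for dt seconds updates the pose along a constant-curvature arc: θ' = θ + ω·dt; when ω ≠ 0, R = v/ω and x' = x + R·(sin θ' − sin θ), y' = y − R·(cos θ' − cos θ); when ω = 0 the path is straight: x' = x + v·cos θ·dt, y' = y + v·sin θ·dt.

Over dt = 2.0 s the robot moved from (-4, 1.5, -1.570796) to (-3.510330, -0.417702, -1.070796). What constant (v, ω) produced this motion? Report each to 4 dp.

Δθ = -1.070796 − -1.570796 = 0.500000
ω = Δθ/dt = 0.500000/2.0 = 0.2500
R = −Δy/(cos θ' − cos θ) = 4.0000
v = R·ω = 4.0000·0.2500 = 1.0000

v = 1.0000, ω = 0.2500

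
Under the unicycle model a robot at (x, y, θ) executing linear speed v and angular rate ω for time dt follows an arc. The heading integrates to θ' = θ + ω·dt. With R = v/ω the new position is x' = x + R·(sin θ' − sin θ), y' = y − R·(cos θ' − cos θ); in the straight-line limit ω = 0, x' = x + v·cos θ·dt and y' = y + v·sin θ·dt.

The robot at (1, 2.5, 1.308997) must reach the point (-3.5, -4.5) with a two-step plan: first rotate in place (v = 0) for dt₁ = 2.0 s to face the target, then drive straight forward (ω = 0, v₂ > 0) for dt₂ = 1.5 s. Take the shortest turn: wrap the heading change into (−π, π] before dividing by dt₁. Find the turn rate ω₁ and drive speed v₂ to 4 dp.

ω₁ = 1.4160, v₂ = 5.5478

heading to target = atan2(-4.5−2.5, -3.5−1) = -2.1421
Δθ = wrap(-2.1421 − 1.3090) = 2.8321; ω₁ = Δθ/dt₁ = 1.4160
distance = √((-3.5−1)² + (-4.5−2.5)²) = 8.3217; v₂ = distance/dt₂ = 5.5478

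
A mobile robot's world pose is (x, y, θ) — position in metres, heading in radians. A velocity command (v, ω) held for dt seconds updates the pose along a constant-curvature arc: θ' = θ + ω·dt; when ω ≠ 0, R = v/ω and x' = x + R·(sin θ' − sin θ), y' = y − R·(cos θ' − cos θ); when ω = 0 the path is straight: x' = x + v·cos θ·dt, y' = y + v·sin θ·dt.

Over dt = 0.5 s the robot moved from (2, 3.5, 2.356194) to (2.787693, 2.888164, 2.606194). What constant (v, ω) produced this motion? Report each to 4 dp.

v = -2.0000, ω = 0.5000

Δθ = 2.606194 − 2.356194 = 0.250000
ω = Δθ/dt = 0.250000/0.5 = 0.5000
R = Δx/(sin θ' − sin θ) = -4.0000
v = R·ω = -4.0000·0.5000 = -2.0000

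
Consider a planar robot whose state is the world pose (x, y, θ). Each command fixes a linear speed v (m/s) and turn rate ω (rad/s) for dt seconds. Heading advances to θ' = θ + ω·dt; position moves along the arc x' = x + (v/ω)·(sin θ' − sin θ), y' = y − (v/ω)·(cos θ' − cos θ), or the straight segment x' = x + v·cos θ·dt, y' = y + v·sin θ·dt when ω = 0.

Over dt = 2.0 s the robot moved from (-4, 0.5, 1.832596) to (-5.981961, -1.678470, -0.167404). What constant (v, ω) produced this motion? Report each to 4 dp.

v = -1.7500, ω = -1.0000

Δθ = -0.167404 − 1.832596 = -2.000000
ω = Δθ/dt = -2.000000/2.0 = -1.0000
R = −Δy/(cos θ' − cos θ) = 1.7500
v = R·ω = 1.7500·-1.0000 = -1.7500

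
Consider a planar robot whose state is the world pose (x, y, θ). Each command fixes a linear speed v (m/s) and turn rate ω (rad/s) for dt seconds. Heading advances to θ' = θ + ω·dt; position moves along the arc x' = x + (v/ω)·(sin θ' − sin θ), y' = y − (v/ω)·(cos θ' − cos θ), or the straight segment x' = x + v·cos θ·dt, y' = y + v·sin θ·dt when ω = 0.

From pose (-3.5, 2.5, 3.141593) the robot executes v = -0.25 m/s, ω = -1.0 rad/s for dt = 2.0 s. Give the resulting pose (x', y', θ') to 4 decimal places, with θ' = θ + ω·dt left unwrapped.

θ' = 3.1416 + -1.0·2.0 = 1.1416
R = v/ω = -0.25/-1.0 = 0.2500
x' = -3.5 + 0.2500·(sin 1.1416 − sin 3.1416) = -3.2727
y' = 2.5 − 0.2500·(cos 1.1416 − cos 3.1416) = 2.1460

(-3.2727, 2.1460, 1.1416)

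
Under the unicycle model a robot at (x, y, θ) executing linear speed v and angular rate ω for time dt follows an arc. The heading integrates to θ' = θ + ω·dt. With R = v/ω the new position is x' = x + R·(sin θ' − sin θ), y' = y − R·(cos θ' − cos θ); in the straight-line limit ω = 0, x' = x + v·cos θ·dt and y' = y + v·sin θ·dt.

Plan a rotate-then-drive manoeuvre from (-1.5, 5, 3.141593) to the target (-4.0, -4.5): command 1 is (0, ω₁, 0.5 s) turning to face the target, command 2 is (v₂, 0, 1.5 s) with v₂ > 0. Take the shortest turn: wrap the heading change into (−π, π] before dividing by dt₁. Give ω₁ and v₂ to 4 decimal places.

heading to target = atan2(-4.5−5, -4−-1.5) = -1.8281
Δθ = wrap(-1.8281 − 3.1416) = 1.3135; ω₁ = Δθ/dt₁ = 2.6269
distance = √((-4−-1.5)² + (-4.5−5)²) = 9.8234; v₂ = distance/dt₂ = 6.5490

ω₁ = 2.6269, v₂ = 6.5490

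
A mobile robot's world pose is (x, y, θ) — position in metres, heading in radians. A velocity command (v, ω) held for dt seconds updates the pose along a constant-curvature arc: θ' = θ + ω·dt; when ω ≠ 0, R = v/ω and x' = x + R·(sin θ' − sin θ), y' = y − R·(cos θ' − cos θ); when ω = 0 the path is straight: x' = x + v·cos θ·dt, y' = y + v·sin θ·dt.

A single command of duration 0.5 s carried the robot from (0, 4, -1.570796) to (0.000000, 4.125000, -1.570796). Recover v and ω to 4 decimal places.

Δθ = -1.570796 − -1.570796 = 0.000000
ω = Δθ/dt = 0.000000/0.5 = 0.0000
ω = 0 → v = (Δx·cos θ + Δy·sin θ)/dt = -0.2500

v = -0.2500, ω = 0.0000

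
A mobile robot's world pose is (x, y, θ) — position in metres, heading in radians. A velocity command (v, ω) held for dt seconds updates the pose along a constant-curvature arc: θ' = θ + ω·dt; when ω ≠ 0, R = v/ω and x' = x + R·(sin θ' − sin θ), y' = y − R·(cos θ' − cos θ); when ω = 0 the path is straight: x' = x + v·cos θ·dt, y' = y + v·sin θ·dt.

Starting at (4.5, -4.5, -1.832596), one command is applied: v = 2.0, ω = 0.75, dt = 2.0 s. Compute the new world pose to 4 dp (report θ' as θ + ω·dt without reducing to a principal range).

(6.2051, -7.7107, -0.3326)

θ' = -1.8326 + 0.75·2.0 = -0.3326
R = v/ω = 2.0/0.75 = 2.6667
x' = 4.5 + 2.6667·(sin -0.3326 − sin -1.8326) = 6.2051
y' = -4.5 − 2.6667·(cos -0.3326 − cos -1.8326) = -7.7107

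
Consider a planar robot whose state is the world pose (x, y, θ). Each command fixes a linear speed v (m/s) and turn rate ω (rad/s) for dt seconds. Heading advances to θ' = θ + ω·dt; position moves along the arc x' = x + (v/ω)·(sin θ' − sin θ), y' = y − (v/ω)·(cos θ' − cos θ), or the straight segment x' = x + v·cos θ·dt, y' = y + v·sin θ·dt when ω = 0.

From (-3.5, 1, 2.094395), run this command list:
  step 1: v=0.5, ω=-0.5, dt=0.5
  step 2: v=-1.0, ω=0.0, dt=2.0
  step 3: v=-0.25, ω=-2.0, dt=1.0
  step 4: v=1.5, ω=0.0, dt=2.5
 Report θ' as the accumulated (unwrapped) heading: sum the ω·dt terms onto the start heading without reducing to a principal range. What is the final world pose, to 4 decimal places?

step 1: θ'=1.8444 (R=-1.0000) → pose (-3.5968, 1.2298, 1.8444)
step 2: θ'=1.8444 (straight) → pose (-3.0564, -0.6958, 1.8444)
step 3: θ'=-0.1556 (R=0.1250) → pose (-3.1961, -0.8531, -0.1556)
step 4: θ'=-0.1556 (straight) → pose (0.5086, -1.4342, -0.1556)

(0.5086, -1.4342, -0.1556)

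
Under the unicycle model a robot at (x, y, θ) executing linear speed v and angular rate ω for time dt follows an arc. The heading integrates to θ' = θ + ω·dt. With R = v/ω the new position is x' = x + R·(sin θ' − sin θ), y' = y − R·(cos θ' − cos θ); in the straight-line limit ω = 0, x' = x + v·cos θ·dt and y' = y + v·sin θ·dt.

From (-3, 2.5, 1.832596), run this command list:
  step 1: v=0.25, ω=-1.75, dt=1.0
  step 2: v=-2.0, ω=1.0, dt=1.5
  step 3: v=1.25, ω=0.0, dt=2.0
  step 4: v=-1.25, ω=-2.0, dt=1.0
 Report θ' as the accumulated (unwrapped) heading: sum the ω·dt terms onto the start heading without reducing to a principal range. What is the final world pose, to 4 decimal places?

step 1: θ'=0.0826 (R=-0.1429) → pose (-2.8738, 2.6793, 0.0826)
step 2: θ'=1.5826 (R=-2.0000) → pose (-4.7087, 0.6626, 1.5826)
step 3: θ'=1.5826 (straight) → pose (-4.7382, 3.1624, 1.5826)
step 4: θ'=-0.4174 (R=0.6250) → pose (-5.6165, 2.5837, -0.4174)

(-5.6165, 2.5837, -0.4174)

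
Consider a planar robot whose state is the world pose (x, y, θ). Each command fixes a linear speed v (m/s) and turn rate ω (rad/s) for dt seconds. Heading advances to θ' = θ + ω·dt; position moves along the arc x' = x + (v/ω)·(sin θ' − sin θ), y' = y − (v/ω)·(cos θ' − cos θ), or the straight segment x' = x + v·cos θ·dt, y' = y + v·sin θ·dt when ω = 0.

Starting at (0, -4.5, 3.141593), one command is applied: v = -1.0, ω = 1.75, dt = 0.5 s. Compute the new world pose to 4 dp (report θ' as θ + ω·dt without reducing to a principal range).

θ' = 3.1416 + 1.75·0.5 = 4.0166
R = v/ω = -1.0/1.75 = -0.5714
x' = 0 + -0.5714·(sin 4.0166 − sin 3.1416) = 0.4386
y' = -4.5 − -0.5714·(cos 4.0166 − cos 3.1416) = -4.2949

(0.4386, -4.2949, 4.0166)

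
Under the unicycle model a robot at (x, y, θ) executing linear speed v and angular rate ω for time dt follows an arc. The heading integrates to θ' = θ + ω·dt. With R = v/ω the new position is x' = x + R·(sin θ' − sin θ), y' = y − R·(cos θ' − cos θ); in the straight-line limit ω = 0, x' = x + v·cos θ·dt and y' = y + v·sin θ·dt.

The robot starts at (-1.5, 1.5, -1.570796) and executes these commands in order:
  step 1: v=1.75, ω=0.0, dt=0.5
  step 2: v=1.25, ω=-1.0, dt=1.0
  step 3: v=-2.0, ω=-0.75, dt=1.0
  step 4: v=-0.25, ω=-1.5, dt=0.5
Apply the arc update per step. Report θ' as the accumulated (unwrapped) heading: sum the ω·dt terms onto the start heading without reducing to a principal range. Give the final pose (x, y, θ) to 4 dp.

(-0.0547, -0.1111, -4.0708)

step 1: θ'=-1.5708 (straight) → pose (-1.5000, 0.6250, -1.5708)
step 2: θ'=-2.5708 (R=-1.2500) → pose (-2.0746, -0.4268, -2.5708)
step 3: θ'=-3.3208 (R=2.6667) → pose (-0.1585, -0.0468, -3.3208)
step 4: θ'=-4.0708 (R=0.1667) → pose (-0.0547, -0.1111, -4.0708)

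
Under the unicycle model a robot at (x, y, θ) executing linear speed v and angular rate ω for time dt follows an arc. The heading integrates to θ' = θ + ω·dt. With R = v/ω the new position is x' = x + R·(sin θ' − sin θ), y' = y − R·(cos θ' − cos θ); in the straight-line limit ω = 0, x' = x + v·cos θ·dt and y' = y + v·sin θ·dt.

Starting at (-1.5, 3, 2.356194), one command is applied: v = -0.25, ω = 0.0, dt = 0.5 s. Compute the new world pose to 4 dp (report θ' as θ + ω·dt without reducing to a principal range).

θ' = 2.3562 + 0.0·0.5 = 2.3562
ω = 0 → straight: x' = -1.5 + -0.25·cos(2.3562)·0.5 = -1.4116
y' = 3 + -0.25·sin(2.3562)·0.5 = 2.9116

(-1.4116, 2.9116, 2.3562)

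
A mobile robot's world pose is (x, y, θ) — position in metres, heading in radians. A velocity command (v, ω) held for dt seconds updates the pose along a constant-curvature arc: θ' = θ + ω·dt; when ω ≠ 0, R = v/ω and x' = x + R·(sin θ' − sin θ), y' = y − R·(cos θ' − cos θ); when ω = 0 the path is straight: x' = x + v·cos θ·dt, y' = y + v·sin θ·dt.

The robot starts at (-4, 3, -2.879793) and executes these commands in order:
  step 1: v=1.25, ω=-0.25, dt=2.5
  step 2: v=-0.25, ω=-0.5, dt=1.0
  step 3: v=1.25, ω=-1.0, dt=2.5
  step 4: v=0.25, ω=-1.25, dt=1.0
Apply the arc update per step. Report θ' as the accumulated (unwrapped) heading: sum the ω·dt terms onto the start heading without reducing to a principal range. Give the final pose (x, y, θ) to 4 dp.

(-5.4884, 4.8701, -7.7548)

step 1: θ'=-3.5048 (R=-5.0000) → pose (-7.0704, 3.1558, -3.5048)
step 2: θ'=-4.0048 (R=0.5000) → pose (-6.8681, 3.0134, -4.0048)
step 3: θ'=-6.5048 (R=-1.2500) → pose (-5.6434, 5.0454, -6.5048)
step 4: θ'=-7.7548 (R=-0.2000) → pose (-5.4884, 4.8701, -7.7548)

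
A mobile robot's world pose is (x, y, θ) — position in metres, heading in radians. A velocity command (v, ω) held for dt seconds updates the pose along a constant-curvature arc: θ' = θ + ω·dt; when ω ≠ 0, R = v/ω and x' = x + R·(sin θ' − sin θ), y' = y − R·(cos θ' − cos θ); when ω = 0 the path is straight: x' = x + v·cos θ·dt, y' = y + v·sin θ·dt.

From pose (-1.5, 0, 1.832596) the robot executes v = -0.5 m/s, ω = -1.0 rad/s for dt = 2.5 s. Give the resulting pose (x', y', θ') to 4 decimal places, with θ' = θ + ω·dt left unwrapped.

(-2.2924, -0.5221, -0.6674)

θ' = 1.8326 + -1.0·2.5 = -0.6674
R = v/ω = -0.5/-1.0 = 0.5000
x' = -1.5 + 0.5000·(sin -0.6674 − sin 1.8326) = -2.2924
y' = 0 − 0.5000·(cos -0.6674 − cos 1.8326) = -0.5221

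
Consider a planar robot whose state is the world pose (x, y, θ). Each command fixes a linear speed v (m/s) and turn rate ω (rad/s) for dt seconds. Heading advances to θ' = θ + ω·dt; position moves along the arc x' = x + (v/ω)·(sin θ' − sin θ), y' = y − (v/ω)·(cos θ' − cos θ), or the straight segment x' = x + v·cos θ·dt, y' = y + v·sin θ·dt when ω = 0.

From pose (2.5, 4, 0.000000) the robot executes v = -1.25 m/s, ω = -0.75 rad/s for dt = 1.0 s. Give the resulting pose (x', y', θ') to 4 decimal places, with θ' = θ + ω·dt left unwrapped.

(1.3639, 4.4472, -0.7500)

θ' = 0.0000 + -0.75·1.0 = -0.7500
R = v/ω = -1.25/-0.75 = 1.6667
x' = 2.5 + 1.6667·(sin -0.7500 − sin 0.0000) = 1.3639
y' = 4 − 1.6667·(cos -0.7500 − cos 0.0000) = 4.4472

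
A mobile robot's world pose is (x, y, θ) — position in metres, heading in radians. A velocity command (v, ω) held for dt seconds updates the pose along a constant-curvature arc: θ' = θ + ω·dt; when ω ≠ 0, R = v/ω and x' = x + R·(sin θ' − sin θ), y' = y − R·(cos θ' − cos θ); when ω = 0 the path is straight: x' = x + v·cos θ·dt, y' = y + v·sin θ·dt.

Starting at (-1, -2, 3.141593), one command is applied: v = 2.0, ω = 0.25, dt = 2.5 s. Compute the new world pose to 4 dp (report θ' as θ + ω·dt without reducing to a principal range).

θ' = 3.1416 + 0.25·2.5 = 3.7666
R = v/ω = 2.0/0.25 = 8.0000
x' = -1 + 8.0000·(sin 3.7666 − sin 3.1416) = -5.6808
y' = -2 − 8.0000·(cos 3.7666 − cos 3.1416) = -3.5123

(-5.6808, -3.5123, 3.7666)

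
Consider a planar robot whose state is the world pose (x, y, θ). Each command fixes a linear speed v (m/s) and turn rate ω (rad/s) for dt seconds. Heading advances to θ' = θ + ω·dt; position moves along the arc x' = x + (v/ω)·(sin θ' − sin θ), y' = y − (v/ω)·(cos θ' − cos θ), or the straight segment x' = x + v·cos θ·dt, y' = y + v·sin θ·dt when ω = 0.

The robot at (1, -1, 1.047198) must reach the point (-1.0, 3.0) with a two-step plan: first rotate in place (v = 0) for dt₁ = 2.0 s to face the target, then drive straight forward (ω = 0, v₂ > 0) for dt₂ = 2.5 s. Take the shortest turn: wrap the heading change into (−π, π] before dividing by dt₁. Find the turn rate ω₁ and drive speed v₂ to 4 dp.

heading to target = atan2(3−-1, -1−1) = 2.0344
Δθ = wrap(2.0344 − 1.0472) = 0.9872; ω₁ = Δθ/dt₁ = 0.4936
distance = √((-1−1)² + (3−-1)²) = 4.4721; v₂ = distance/dt₂ = 1.7889

ω₁ = 0.4936, v₂ = 1.7889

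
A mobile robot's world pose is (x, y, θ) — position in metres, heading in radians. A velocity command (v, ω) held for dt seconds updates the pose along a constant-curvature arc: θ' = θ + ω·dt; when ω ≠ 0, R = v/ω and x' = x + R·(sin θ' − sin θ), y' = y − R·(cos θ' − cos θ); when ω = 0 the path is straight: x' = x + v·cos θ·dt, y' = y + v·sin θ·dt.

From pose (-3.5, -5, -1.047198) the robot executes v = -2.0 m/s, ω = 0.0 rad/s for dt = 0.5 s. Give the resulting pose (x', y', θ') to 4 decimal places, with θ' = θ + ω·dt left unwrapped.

θ' = -1.0472 + 0.0·0.5 = -1.0472
ω = 0 → straight: x' = -3.5 + -2.0·cos(-1.0472)·0.5 = -4.0000
y' = -5 + -2.0·sin(-1.0472)·0.5 = -4.1340

(-4.0000, -4.1340, -1.0472)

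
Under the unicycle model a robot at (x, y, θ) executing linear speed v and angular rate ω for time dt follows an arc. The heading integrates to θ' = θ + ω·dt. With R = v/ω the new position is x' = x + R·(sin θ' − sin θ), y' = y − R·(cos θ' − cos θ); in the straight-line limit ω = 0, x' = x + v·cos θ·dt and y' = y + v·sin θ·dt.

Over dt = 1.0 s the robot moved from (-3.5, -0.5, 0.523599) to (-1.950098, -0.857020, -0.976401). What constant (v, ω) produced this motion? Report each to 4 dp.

v = 1.7500, ω = -1.5000

Δθ = -0.976401 − 0.523599 = -1.500000
ω = Δθ/dt = -1.500000/1.0 = -1.5000
R = Δx/(sin θ' − sin θ) = -1.1667
v = R·ω = -1.1667·-1.5000 = 1.7500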